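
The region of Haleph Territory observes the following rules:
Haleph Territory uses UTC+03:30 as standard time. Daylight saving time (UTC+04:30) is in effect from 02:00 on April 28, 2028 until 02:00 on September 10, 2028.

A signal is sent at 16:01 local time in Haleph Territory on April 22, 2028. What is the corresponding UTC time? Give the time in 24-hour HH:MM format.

Daylight saving runs 28 April – 10 September; April 22, 2028 is outside that window, so Haleph Territory is on standard time at UTC+03:30.
16:01 local − 3h30m = 12:31 UTC.

12:31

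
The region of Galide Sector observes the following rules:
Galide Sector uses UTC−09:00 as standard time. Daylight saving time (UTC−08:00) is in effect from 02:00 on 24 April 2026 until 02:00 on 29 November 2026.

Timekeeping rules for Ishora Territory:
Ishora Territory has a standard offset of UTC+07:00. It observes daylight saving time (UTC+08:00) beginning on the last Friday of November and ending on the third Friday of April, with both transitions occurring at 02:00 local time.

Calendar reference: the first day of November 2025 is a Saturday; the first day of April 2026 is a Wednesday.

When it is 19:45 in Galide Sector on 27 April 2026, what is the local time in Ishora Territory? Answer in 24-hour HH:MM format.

Daylight saving runs 24 April – 29 November; 27 April 2026 is inside that window, so Galide Sector is at UTC−08:00.
19:45 Galide Sector + 8h = 03:45 UTC (rolling into the next day, 28 April 2026).
1 November 2025 is a Saturday, so Fridays fall on 7, 14, 21, 28; the last is November 28.
1 April 2026 is a Wednesday, so the first Friday is April 3 and the third is April 17.
At the standard offset (UTC+07:00), 03:45 UTC + 7h = 10:45 Ishora Territory standard time.
Daylight saving runs 28 November 2025 – 17 April 2026; the standard-time date in Ishora Territory, 28 April 2026, is outside that window, so Ishora Territory is on standard time at UTC+07:00.
03:45 UTC + 7h = 10:45 Ishora Territory.

10:45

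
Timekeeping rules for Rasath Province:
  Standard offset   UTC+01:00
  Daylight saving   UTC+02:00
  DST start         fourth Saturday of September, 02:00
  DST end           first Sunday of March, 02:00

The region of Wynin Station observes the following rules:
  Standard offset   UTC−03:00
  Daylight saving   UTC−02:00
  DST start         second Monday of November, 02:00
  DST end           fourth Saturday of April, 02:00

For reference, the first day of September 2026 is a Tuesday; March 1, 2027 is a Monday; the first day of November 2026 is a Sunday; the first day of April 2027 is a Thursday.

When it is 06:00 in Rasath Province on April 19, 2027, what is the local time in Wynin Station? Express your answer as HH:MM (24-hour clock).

03:00

1 September 2026 is a Tuesday, so the first Saturday is September 5 and the fourth is September 26.
1 March 2027 is a Monday, so the first Sunday is March 7.
April 19, 2027 is outside the daylight-saving period (26 September 2026 – 7 March 2027), so Rasath Province is on standard time, UTC+01:00.
06:00 Rasath Province − 1h = 05:00 UTC.
1 November 2026 is a Sunday, so the first Monday is November 2 and the second is November 9.
1 April 2027 is a Thursday, so the first Saturday is April 3 and the fourth is April 24.
At the standard offset (UTC−03:00), 05:00 UTC − 3h = 02:00 Wynin Station standard time.
The standard-time date in Wynin Station, April 19, 2027, falls between 9 November 2026 and 24 April 2027, so daylight saving is in effect and Wynin Station is at UTC−02:00.
05:00 UTC − 2h = 03:00 Wynin Station.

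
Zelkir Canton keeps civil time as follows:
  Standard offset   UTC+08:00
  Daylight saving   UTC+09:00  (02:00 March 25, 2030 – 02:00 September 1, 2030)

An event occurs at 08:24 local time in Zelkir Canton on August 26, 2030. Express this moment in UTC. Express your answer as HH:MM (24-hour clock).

23:24

August 26, 2030 lies within the daylight-saving period (25 March – 1 September), so Zelkir Canton is on daylight time, UTC+09:00.
08:24 local − 9h = 23:24 UTC (rolling into the previous day, 25 August 2030).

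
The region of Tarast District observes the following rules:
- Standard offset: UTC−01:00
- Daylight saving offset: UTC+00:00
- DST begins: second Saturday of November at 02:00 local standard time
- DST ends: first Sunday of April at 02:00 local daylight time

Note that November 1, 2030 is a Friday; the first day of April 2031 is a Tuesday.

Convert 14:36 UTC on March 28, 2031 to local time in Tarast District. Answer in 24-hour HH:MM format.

1 November 2030 is a Friday, so the first Saturday is November 2 and the second is November 9.
1 April 2031 is a Tuesday, so the first Sunday is April 6.
At the standard offset (UTC−01:00), 14:36 UTC − 1h = 13:36 Tarast District standard time.
The standard-time date in Tarast District, March 28, 2031, lies within the daylight-saving period (9 November 2030 – 6 April 2031), so Tarast District is on daylight time, UTC+00:00.
14:36 UTC + 0h = 14:36 local.

14:36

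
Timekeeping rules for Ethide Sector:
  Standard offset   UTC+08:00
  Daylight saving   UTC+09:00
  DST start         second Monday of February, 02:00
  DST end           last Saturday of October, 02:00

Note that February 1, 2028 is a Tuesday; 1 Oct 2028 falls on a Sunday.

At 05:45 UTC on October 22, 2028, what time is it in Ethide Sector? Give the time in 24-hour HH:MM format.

14:45

1 February 2028 is a Tuesday, so the first Monday is February 7 and the second is February 14.
1 October 2028 is a Sunday, so Saturdays fall on 7, 14, 21, 28; the last is October 28.
At the standard offset (UTC+08:00), 05:45 UTC + 8h = 13:45 Ethide Sector standard time.
The standard-time date in Ethide Sector, October 22, 2028, falls between 14 February and 28 October, so daylight saving is in effect and Ethide Sector is at UTC+09:00.
05:45 UTC + 9h = 14:45 local.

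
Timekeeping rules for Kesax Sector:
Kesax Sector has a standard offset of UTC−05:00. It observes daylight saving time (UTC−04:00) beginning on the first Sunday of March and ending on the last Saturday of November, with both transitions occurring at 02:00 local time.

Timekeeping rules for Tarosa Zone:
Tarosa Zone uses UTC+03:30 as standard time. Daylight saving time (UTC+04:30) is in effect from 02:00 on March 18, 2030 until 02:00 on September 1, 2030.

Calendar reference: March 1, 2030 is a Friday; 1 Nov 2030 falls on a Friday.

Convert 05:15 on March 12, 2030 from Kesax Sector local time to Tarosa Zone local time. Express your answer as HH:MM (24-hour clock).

1 March 2030 is a Friday, so the first Sunday is March 3.
1 November 2030 is a Friday, so Saturdays fall on 2, 9, 16, 23, 30; the last is November 30.
March 12, 2030 lies within the daylight-saving period (3 March – 30 November), so Kesax Sector is on daylight time, UTC−04:00.
05:15 Kesax Sector + 4h = 09:15 UTC.
At the standard offset (UTC+03:30), 09:15 UTC + 3h30m = 12:45 Tarosa Zone standard time.
The standard-time date in Tarosa Zone, March 12, 2030, is outside the daylight-saving period (18 March – 1 September), so Tarosa Zone is on standard time, UTC+03:30.
09:15 UTC + 3h30m = 12:45 Tarosa Zone.

12:45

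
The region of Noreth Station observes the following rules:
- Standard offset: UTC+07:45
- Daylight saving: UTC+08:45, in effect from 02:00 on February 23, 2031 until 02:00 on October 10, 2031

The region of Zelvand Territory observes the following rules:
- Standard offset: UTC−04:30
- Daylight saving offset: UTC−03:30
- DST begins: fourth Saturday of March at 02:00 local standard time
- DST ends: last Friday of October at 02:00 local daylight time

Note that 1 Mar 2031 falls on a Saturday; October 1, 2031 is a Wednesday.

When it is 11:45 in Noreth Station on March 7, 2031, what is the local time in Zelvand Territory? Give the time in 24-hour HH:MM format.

22:30

March 7, 2031 lies within the daylight-saving period (23 February – 10 October), so Noreth Station is on daylight time, UTC+08:45.
11:45 Noreth Station − 8h45m = 03:00 UTC.
1 March 2031 is a Saturday, so the first Saturday is March 1 and the fourth is March 22.
1 October 2031 is a Wednesday, so Fridays fall on 3, 10, 17, 24, 31; the last is October 31.
At the standard offset (UTC−04:30), 03:00 UTC − 4h30m = 22:30 Zelvand Territory standard time (rolling into the previous day, 6 March 2031).
The standard-time date in Zelvand Territory, March 6, 2031, does not fall between 22 March and 31 October, so daylight saving is not in effect and Zelvand Territory is at UTC−04:30.
03:00 UTC − 4h30m = 22:30 Zelvand Territory (rolling into the previous day, 6 March 2031).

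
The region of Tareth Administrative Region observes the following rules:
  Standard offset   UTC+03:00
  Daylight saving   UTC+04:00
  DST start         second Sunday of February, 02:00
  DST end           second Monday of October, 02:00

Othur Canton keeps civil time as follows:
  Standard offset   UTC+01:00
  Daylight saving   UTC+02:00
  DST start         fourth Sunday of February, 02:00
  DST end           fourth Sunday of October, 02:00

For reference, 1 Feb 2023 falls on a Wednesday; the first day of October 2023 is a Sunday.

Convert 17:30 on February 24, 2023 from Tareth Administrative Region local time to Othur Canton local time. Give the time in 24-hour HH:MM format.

1 February 2023 is a Wednesday, so the first Sunday is February 5 and the second is February 12.
1 October 2023 is a Sunday, so the first Monday is October 2 and the second is October 9.
February 24, 2023 lies within the daylight-saving period (12 February – 9 October), so Tareth Administrative Region is on daylight time, UTC+04:00.
17:30 Tareth Administrative Region − 4h = 13:30 UTC.
1 February 2023 is a Wednesday, so the first Sunday is February 5 and the fourth is February 26.
1 October 2023 is a Sunday, so the first Sunday is October 1 and the fourth is October 22.
At the standard offset (UTC+01:00), 13:30 UTC + 1h = 14:30 Othur Canton standard time.
The standard-time date in Othur Canton, February 24, 2023, is outside the daylight-saving period (26 February – 22 October), so Othur Canton is on standard time, UTC+01:00.
13:30 UTC + 1h = 14:30 Othur Canton.

14:30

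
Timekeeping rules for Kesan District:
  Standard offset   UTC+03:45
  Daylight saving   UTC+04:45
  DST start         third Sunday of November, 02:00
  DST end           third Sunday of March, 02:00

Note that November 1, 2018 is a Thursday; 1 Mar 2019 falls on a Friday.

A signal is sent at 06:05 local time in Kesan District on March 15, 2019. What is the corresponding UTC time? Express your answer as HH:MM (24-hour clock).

1 November 2018 is a Thursday, so the first Sunday is November 4 and the third is November 18.
1 March 2019 is a Friday, so the first Sunday is March 3 and the third is March 17.
Daylight saving runs 18 November 2018 – 17 March 2019; March 15, 2019 is inside that window, so Kesan District is at UTC+04:45.
06:05 local − 4h45m = 01:20 UTC.

01:20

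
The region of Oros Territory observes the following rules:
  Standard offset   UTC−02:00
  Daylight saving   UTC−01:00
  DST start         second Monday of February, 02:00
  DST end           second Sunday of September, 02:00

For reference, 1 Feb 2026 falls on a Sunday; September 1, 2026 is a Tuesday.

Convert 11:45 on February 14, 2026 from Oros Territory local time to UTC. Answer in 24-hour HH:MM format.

12:45

1 February 2026 is a Sunday, so the first Monday is February 2 and the second is February 9.
1 September 2026 is a Tuesday, so the first Sunday is September 6 and the second is September 13.
February 14, 2026 lies within the daylight-saving period (9 February – 13 September), so Oros Territory is on daylight time, UTC−01:00.
11:45 local + 1h = 12:45 UTC.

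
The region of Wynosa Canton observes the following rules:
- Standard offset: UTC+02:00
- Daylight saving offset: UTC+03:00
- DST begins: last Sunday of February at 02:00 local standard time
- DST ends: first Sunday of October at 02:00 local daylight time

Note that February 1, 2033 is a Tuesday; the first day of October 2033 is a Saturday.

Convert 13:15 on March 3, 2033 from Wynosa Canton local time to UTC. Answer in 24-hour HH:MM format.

10:15

1 February 2033 is a Tuesday, so Sundays fall on 6, 13, 20, 27; the last is February 27.
1 October 2033 is a Saturday, so the first Sunday is October 2.
March 3, 2033 lies within the daylight-saving period (27 February – 2 October), so Wynosa Canton is on daylight time, UTC+03:00.
13:15 local − 3h = 10:15 UTC.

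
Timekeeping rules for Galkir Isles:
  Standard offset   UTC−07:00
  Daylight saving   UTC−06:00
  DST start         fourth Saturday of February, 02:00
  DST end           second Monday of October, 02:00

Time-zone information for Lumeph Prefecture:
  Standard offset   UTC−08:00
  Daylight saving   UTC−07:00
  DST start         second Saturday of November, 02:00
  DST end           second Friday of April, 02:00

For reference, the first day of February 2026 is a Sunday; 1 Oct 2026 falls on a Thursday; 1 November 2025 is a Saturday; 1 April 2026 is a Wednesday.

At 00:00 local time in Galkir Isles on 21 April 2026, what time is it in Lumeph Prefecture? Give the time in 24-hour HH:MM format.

1 February 2026 is a Sunday, so the first Saturday is February 7 and the fourth is February 28.
1 October 2026 is a Thursday, so the first Monday is October 5 and the second is October 12.
21 April 2026 lies within the daylight-saving period (28 February – 12 October), so Galkir Isles is on daylight time, UTC−06:00.
00:00 Galkir Isles + 6h = 06:00 UTC.
1 November 2025 is a Saturday, so the first Saturday is November 1 and the second is November 8.
1 April 2026 is a Wednesday, so the first Friday is April 3 and the second is April 10.
At the standard offset (UTC−08:00), 06:00 UTC − 8h = 22:00 Lumeph Prefecture standard time (rolling into the previous day, 20 April 2026).
The standard-time date in Lumeph Prefecture, 20 April 2026, is outside the daylight-saving period (8 November 2025 – 10 April 2026), so Lumeph Prefecture is on standard time, UTC−08:00.
06:00 UTC − 8h = 22:00 Lumeph Prefecture (rolling into the previous day, 20 April 2026).

22:00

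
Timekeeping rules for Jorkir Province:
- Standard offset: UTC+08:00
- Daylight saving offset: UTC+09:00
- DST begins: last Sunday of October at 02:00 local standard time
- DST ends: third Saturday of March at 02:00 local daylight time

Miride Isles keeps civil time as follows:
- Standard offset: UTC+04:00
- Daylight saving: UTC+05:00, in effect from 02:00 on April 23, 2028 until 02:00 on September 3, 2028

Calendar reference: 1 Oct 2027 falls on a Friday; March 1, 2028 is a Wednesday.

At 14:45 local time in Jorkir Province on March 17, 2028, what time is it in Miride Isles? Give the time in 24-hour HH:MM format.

09:45

1 October 2027 is a Friday, so Sundays fall on 3, 10, 17, 24, 31; the last is October 31.
1 March 2028 is a Wednesday, so the first Saturday is March 4 and the third is March 18.
March 17, 2028 falls between 31 October 2027 and 18 March 2028, so daylight saving is in effect and Jorkir Province is at UTC+09:00.
14:45 Jorkir Province − 9h = 05:45 UTC.
At the standard offset (UTC+04:00), 05:45 UTC + 4h = 09:45 Miride Isles standard time.
Daylight saving runs 23 April – 3 September; the standard-time date in Miride Isles, March 17, 2028, is outside that window, so Miride Isles is on standard time at UTC+04:00.
05:45 UTC + 4h = 09:45 Miride Isles.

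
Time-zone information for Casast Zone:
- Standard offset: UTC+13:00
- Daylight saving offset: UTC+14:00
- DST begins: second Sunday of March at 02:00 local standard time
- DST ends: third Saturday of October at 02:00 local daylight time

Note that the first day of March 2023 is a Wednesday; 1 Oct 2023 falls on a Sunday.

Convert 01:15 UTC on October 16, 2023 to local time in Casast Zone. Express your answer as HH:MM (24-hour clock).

15:15

1 March 2023 is a Wednesday, so the first Sunday is March 5 and the second is March 12.
1 October 2023 is a Sunday, so the first Saturday is October 7 and the third is October 21.
At the standard offset (UTC+13:00), 01:15 UTC + 13h = 14:15 Casast Zone standard time.
The standard-time date in Casast Zone, October 16, 2023, falls between 12 March and 21 October, so daylight saving is in effect and Casast Zone is at UTC+14:00.
01:15 UTC + 14h = 15:15 local.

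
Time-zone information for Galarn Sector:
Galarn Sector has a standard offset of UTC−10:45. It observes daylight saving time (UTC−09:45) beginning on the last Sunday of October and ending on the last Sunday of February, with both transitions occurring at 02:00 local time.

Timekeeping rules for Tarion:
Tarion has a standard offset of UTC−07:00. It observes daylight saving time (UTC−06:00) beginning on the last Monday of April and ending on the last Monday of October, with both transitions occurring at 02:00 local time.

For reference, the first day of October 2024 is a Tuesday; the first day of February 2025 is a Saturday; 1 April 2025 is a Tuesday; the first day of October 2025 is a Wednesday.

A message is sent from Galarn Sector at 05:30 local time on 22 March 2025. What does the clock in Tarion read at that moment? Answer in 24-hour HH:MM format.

09:15

1 October 2024 is a Tuesday, so Sundays fall on 6, 13, 20, 27; the last is October 27.
1 February 2025 is a Saturday, so Sundays fall on 2, 9, 16, 23; the last is February 23.
22 March 2025 does not fall between 27 October 2024 and 23 February 2025, so daylight saving is not in effect and Galarn Sector is at UTC−10:45.
05:30 Galarn Sector + 10h45m = 16:15 UTC.
1 April 2025 is a Tuesday, so Mondays fall on 7, 14, 21, 28; the last is April 28.
1 October 2025 is a Wednesday, so Mondays fall on 6, 13, 20, 27; the last is October 27.
At the standard offset (UTC−07:00), 16:15 UTC − 7h = 09:15 Tarion standard time.
The standard-time date in Tarion, 22 March 2025, is outside the daylight-saving period (28 April – 27 October), so Tarion is on standard time, UTC−07:00.
16:15 UTC − 7h = 09:15 Tarion.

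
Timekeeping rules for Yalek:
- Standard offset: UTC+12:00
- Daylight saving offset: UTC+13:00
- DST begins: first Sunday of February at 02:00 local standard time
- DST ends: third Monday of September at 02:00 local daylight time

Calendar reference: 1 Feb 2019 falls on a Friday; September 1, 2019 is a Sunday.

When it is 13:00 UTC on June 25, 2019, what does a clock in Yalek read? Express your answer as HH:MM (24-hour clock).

1 February 2019 is a Friday, so the first Sunday is February 3.
1 September 2019 is a Sunday, so the first Monday is September 2 and the third is September 16.
At the standard offset (UTC+12:00), 13:00 UTC + 12h = 01:00 Yalek standard time (rolling into the next day, 26 June 2019).
The standard-time date in Yalek, June 26, 2019, lies within the daylight-saving period (3 February – 16 September), so Yalek is on daylight time, UTC+13:00.
13:00 UTC + 13h = 02:00 local (rolling into the next day, 26 June 2019).

02:00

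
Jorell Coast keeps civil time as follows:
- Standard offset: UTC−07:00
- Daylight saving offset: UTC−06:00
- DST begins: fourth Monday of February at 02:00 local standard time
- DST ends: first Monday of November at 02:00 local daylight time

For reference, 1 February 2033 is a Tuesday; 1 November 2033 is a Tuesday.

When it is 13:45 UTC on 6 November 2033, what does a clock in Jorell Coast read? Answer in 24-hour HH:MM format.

1 February 2033 is a Tuesday, so the first Monday is February 7 and the fourth is February 28.
1 November 2033 is a Tuesday, so the first Monday is November 7.
At the standard offset (UTC−07:00), 13:45 UTC − 7h = 06:45 Jorell Coast standard time.
The standard-time date in Jorell Coast, 6 November 2033, lies within the daylight-saving period (28 February – 7 November), so Jorell Coast is on daylight time, UTC−06:00.
13:45 UTC − 6h = 07:45 local.

07:45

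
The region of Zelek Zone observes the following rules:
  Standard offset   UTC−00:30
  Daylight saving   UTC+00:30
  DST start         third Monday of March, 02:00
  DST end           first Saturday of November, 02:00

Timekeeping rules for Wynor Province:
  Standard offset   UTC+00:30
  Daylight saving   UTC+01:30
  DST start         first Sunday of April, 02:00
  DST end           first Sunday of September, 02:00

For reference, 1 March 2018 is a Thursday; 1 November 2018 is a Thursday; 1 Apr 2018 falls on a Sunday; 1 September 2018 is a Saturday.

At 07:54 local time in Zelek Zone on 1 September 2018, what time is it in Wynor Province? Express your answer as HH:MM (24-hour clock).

08:54

1 March 2018 is a Thursday, so the first Monday is March 5 and the third is March 19.
1 November 2018 is a Thursday, so the first Saturday is November 3.
1 September 2018 lies within the daylight-saving period (19 March – 3 November), so Zelek Zone is on daylight time, UTC+00:30.
07:54 Zelek Zone − 0h30m = 07:24 UTC.
1 April 2018 is a Sunday, so the first Sunday is April 1.
1 September 2018 is a Saturday, so the first Sunday is September 2.
At the standard offset (UTC+00:30), 07:24 UTC + 0h30m = 07:54 Wynor Province standard time.
Daylight saving runs 1 April – 2 September; the standard-time date in Wynor Province, 1 September 2018, is inside that window, so Wynor Province is at UTC+01:30.
07:24 UTC + 1h30m = 08:54 Wynor Province.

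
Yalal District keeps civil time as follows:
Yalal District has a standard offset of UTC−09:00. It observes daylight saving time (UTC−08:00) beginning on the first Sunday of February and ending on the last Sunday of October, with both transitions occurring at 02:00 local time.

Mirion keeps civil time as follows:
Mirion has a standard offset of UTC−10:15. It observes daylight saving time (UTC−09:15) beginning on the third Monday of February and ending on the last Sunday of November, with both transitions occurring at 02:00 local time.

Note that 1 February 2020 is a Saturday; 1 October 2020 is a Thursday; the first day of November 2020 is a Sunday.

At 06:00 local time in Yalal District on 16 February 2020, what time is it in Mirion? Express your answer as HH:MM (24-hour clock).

03:45

1 February 2020 is a Saturday, so the first Sunday is February 2.
1 October 2020 is a Thursday, so Sundays fall on 4, 11, 18, 25; the last is October 25.
16 February 2020 lies within the daylight-saving period (2 February – 25 October), so Yalal District is on daylight time, UTC−08:00.
06:00 Yalal District + 8h = 14:00 UTC.
1 February 2020 is a Saturday, so the first Monday is February 3 and the third is February 17.
1 November 2020 is a Sunday, so Sundays fall on 1, 8, 15, 22, 29; the last is November 29.
At the standard offset (UTC−10:15), 14:00 UTC − 10h15m = 03:45 Mirion standard time.
The standard-time date in Mirion, 16 February 2020, is outside the daylight-saving period (17 February – 29 November), so Mirion is on standard time, UTC−10:15.
14:00 UTC − 10h15m = 03:45 Mirion.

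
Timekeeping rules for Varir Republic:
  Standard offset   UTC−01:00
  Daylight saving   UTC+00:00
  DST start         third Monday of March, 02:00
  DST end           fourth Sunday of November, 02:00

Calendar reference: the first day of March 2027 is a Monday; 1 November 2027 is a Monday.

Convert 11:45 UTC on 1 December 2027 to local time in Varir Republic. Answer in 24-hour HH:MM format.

1 March 2027 is a Monday, so the first Monday is March 1 and the third is March 15.
1 November 2027 is a Monday, so the first Sunday is November 7 and the fourth is November 28.
At the standard offset (UTC−01:00), 11:45 UTC − 1h = 10:45 Varir Republic standard time.
Daylight saving runs 15 March – 28 November; the standard-time date in Varir Republic, 1 December 2027, is outside that window, so Varir Republic is on standard time at UTC−01:00.
11:45 UTC − 1h = 10:45 local.

10:45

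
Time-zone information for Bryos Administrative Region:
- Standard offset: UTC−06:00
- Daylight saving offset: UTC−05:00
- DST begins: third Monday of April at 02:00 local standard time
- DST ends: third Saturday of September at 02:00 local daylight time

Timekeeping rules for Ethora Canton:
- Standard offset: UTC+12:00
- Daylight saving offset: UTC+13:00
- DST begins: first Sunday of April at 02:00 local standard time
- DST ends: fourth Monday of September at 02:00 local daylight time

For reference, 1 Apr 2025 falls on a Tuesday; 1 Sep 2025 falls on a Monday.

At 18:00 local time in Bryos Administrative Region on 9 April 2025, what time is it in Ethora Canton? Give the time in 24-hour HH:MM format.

13:00

1 April 2025 is a Tuesday, so the first Monday is April 7 and the third is April 21.
1 September 2025 is a Monday, so the first Saturday is September 6 and the third is September 20.
9 April 2025 does not fall between 21 April and 20 September, so daylight saving is not in effect and Bryos Administrative Region is at UTC−06:00.
18:00 Bryos Administrative Region + 6h = 00:00 UTC (rolling into the next day, 10 April 2025).
1 April 2025 is a Tuesday, so the first Sunday is April 6.
1 September 2025 is a Monday, so the first Monday is September 1 and the fourth is September 22.
At the standard offset (UTC+12:00), 00:00 UTC + 12h = 12:00 Ethora Canton standard time.
The standard-time date in Ethora Canton, 10 April 2025, lies within the daylight-saving period (6 April – 22 September), so Ethora Canton is on daylight time, UTC+13:00.
00:00 UTC + 13h = 13:00 Ethora Canton.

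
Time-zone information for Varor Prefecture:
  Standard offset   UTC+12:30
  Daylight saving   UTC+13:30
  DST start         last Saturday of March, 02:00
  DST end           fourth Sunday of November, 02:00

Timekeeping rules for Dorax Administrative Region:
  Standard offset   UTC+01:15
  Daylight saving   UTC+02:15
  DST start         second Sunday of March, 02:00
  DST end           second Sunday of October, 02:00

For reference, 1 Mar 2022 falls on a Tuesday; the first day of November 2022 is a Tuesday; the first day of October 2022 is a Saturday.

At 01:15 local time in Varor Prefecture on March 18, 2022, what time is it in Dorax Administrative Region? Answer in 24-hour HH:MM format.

1 March 2022 is a Tuesday, so Saturdays fall on 5, 12, 19, 26; the last is March 26.
1 November 2022 is a Tuesday, so the first Sunday is November 6 and the fourth is November 27.
Daylight saving runs 26 March – 27 November; March 18, 2022 is outside that window, so Varor Prefecture is on standard time at UTC+12:30.
01:15 Varor Prefecture − 12h30m = 12:45 UTC (rolling into the previous day, 17 March 2022).
1 March 2022 is a Tuesday, so the first Sunday is March 6 and the second is March 13.
1 October 2022 is a Saturday, so the first Sunday is October 2 and the second is October 9.
At the standard offset (UTC+01:15), 12:45 UTC + 1h15m = 14:00 Dorax Administrative Region standard time.
The standard-time date in Dorax Administrative Region, March 17, 2022, lies within the daylight-saving period (13 March – 9 October), so Dorax Administrative Region is on daylight time, UTC+02:15.
12:45 UTC + 2h15m = 15:00 Dorax Administrative Region.

15:00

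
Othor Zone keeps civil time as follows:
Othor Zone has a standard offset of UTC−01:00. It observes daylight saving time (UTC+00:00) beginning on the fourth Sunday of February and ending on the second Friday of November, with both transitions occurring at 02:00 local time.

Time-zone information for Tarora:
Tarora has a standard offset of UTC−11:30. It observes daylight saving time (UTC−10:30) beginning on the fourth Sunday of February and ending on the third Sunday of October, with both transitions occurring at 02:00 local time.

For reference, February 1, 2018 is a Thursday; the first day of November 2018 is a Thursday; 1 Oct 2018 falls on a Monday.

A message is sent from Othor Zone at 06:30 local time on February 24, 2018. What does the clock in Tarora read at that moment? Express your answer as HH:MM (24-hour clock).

20:00

1 February 2018 is a Thursday, so the first Sunday is February 4 and the fourth is February 25.
1 November 2018 is a Thursday, so the first Friday is November 2 and the second is November 9.
February 24, 2018 does not fall between 25 February and 9 November, so daylight saving is not in effect and Othor Zone is at UTC−01:00.
06:30 Othor Zone + 1h = 07:30 UTC.
1 February 2018 is a Thursday, so the first Sunday is February 4 and the fourth is February 25.
1 October 2018 is a Monday, so the first Sunday is October 7 and the third is October 21.
At the standard offset (UTC−11:30), 07:30 UTC − 11h30m = 20:00 Tarora standard time (rolling into the previous day, 23 February 2018).
The standard-time date in Tarora, February 23, 2018, is outside the daylight-saving period (25 February – 21 October), so Tarora is on standard time, UTC−11:30.
07:30 UTC − 11h30m = 20:00 Tarora (rolling into the previous day, 23 February 2018).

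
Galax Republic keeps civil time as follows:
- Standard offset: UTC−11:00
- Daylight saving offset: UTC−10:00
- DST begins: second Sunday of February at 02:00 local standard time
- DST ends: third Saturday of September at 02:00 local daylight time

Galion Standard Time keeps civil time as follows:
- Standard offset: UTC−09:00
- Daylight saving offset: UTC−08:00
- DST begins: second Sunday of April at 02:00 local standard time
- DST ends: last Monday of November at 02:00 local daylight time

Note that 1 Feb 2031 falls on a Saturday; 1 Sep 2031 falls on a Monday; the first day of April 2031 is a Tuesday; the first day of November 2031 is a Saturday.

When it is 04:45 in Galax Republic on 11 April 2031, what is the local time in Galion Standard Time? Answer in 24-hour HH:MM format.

1 February 2031 is a Saturday, so the first Sunday is February 2 and the second is February 9.
1 September 2031 is a Monday, so the first Saturday is September 6 and the third is September 20.
11 April 2031 falls between 9 February and 20 September, so daylight saving is in effect and Galax Republic is at UTC−10:00.
04:45 Galax Republic + 10h = 14:45 UTC.
1 April 2031 is a Tuesday, so the first Sunday is April 6 and the second is April 13.
1 November 2031 is a Saturday, so Mondays fall on 3, 10, 17, 24; the last is November 24.
At the standard offset (UTC−09:00), 14:45 UTC − 9h = 05:45 Galion Standard Time standard time.
The standard-time date in Galion Standard Time, 11 April 2031, does not fall between 13 April and 24 November, so daylight saving is not in effect and Galion Standard Time is at UTC−09:00.
14:45 UTC − 9h = 05:45 Galion Standard Time.

05:45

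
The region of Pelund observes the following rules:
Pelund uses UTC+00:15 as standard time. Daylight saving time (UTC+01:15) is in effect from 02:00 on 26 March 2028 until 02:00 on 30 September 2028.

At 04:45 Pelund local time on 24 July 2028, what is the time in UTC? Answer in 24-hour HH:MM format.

03:30

Daylight saving runs 26 March – 30 September; 24 July 2028 is inside that window, so Pelund is at UTC+01:15.
04:45 local − 1h15m = 03:30 UTC.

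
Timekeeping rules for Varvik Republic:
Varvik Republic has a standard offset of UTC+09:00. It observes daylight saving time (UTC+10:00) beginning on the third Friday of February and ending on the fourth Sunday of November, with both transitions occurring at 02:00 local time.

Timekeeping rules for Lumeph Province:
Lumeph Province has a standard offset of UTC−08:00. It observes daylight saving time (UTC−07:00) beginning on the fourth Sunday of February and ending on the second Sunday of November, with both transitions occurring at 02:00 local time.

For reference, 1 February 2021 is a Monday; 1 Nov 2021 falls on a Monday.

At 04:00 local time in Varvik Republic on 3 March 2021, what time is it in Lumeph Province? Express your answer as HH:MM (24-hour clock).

11:00

1 February 2021 is a Monday, so the first Friday is February 5 and the third is February 19.
1 November 2021 is a Monday, so the first Sunday is November 7 and the fourth is November 28.
3 March 2021 falls between 19 February and 28 November, so daylight saving is in effect and Varvik Republic is at UTC+10:00.
04:00 Varvik Republic − 10h = 18:00 UTC (rolling into the previous day, 2 March 2021).
1 February 2021 is a Monday, so the first Sunday is February 7 and the fourth is February 28.
1 November 2021 is a Monday, so the first Sunday is November 7 and the second is November 14.
At the standard offset (UTC−08:00), 18:00 UTC − 8h = 10:00 Lumeph Province standard time.
Daylight saving runs 28 February – 14 November; the standard-time date in Lumeph Province, 2 March 2021, is inside that window, so Lumeph Province is at UTC−07:00.
18:00 UTC − 7h = 11:00 Lumeph Province.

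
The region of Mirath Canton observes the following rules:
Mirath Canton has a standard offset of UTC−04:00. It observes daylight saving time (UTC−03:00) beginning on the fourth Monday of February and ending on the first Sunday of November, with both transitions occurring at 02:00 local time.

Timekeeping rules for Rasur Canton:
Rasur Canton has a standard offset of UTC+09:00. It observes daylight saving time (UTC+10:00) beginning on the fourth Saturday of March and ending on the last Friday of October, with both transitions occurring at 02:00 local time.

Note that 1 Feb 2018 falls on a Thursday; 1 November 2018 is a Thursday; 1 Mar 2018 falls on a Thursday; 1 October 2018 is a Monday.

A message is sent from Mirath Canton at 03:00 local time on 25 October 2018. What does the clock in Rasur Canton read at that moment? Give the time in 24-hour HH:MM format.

1 February 2018 is a Thursday, so the first Monday is February 5 and the fourth is February 26.
1 November 2018 is a Thursday, so the first Sunday is November 4.
25 October 2018 falls between 26 February and 4 November, so daylight saving is in effect and Mirath Canton is at UTC−03:00.
03:00 Mirath Canton + 3h = 06:00 UTC.
1 March 2018 is a Thursday, so the first Saturday is March 3 and the fourth is March 24.
1 October 2018 is a Monday, so Fridays fall on 5, 12, 19, 26; the last is October 26.
At the standard offset (UTC+09:00), 06:00 UTC + 9h = 15:00 Rasur Canton standard time.
The standard-time date in Rasur Canton, 25 October 2018, falls between 24 March and 26 October, so daylight saving is in effect and Rasur Canton is at UTC+10:00.
06:00 UTC + 10h = 16:00 Rasur Canton.

16:00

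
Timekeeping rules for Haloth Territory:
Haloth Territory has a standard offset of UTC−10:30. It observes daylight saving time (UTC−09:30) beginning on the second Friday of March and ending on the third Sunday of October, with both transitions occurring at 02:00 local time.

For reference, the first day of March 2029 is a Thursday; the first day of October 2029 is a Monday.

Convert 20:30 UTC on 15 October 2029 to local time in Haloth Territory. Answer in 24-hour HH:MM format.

1 March 2029 is a Thursday, so the first Friday is March 2 and the second is March 9.
1 October 2029 is a Monday, so the first Sunday is October 7 and the third is October 21.
At the standard offset (UTC−10:30), 20:30 UTC − 10h30m = 10:00 Haloth Territory standard time.
Daylight saving runs 9 March – 21 October; the standard-time date in Haloth Territory, 15 October 2029, is inside that window, so Haloth Territory is at UTC−09:30.
20:30 UTC − 9h30m = 11:00 local.

11:00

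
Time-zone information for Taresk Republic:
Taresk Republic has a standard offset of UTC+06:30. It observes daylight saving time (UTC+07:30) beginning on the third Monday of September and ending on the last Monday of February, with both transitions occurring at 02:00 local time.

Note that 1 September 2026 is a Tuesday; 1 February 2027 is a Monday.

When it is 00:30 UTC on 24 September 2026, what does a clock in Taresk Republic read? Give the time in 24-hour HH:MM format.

1 September 2026 is a Tuesday, so the first Monday is September 7 and the third is September 21.
1 February 2027 is a Monday, so Mondays fall on 1, 8, 15, 22; the last is February 22.
At the standard offset (UTC+06:30), 00:30 UTC + 6h30m = 07:00 Taresk Republic standard time.
Daylight saving runs 21 September 2026 – 22 February 2027; the standard-time date in Taresk Republic, 24 September 2026, is inside that window, so Taresk Republic is at UTC+07:30.
00:30 UTC + 7h30m = 08:00 local.

08:00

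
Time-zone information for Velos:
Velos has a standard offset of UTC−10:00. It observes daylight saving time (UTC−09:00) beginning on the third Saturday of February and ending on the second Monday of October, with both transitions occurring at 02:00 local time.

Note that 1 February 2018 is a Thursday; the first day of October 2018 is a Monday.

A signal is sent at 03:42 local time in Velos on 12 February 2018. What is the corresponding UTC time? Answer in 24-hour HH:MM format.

13:42

1 February 2018 is a Thursday, so the first Saturday is February 3 and the third is February 17.
1 October 2018 is a Monday, so the first Monday is October 1 and the second is October 8.
12 February 2018 does not fall between 17 February and 8 October, so daylight saving is not in effect and Velos is at UTC−10:00.
03:42 local + 10h = 13:42 UTC.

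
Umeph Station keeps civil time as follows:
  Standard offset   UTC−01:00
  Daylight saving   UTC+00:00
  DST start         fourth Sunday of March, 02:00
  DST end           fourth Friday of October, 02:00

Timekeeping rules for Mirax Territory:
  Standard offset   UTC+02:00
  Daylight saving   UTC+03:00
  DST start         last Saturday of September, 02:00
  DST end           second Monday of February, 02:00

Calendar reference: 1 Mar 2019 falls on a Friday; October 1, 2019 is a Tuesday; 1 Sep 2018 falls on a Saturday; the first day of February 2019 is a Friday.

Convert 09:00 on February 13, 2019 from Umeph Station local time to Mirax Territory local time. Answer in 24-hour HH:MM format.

12:00

1 March 2019 is a Friday, so the first Sunday is March 3 and the fourth is March 24.
1 October 2019 is a Tuesday, so the first Friday is October 4 and the fourth is October 25.
Daylight saving runs 24 March – 25 October; February 13, 2019 is outside that window, so Umeph Station is on standard time at UTC−01:00.
09:00 Umeph Station + 1h = 10:00 UTC.
1 September 2018 is a Saturday, so Saturdays fall on 1, 8, 15, 22, 29; the last is September 29.
1 February 2019 is a Friday, so the first Monday is February 4 and the second is February 11.
At the standard offset (UTC+02:00), 10:00 UTC + 2h = 12:00 Mirax Territory standard time.
Daylight saving runs 29 September 2018 – 11 February 2019; the standard-time date in Mirax Territory, February 13, 2019, is outside that window, so Mirax Territory is on standard time at UTC+02:00.
10:00 UTC + 2h = 12:00 Mirax Territory.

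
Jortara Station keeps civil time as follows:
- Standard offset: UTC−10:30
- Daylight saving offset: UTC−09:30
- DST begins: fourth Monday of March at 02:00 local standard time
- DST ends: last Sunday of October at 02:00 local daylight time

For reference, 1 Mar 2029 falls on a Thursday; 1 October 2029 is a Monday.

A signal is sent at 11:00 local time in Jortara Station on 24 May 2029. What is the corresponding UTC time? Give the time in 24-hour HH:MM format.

20:30

1 March 2029 is a Thursday, so the first Monday is March 5 and the fourth is March 26.
1 October 2029 is a Monday, so Sundays fall on 7, 14, 21, 28; the last is October 28.
Daylight saving runs 26 March – 28 October; 24 May 2029 is inside that window, so Jortara Station is at UTC−09:30.
11:00 local + 9h30m = 20:30 UTC.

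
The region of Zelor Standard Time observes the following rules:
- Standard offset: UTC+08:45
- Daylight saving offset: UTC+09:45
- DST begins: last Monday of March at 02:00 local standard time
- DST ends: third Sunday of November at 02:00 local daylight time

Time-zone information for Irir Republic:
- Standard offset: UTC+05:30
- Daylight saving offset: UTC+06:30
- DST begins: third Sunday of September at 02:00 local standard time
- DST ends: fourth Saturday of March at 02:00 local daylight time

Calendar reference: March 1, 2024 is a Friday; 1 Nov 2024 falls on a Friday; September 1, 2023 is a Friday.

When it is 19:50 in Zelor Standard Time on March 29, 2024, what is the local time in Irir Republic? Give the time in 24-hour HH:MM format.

1 March 2024 is a Friday, so Mondays fall on 4, 11, 18, 25; the last is March 25.
1 November 2024 is a Friday, so the first Sunday is November 3 and the third is November 17.
March 29, 2024 falls between 25 March and 17 November, so daylight saving is in effect and Zelor Standard Time is at UTC+09:45.
19:50 Zelor Standard Time − 9h45m = 10:05 UTC.
1 September 2023 is a Friday, so the first Sunday is September 3 and the third is September 17.
1 March 2024 is a Friday, so the first Saturday is March 2 and the fourth is March 23.
At the standard offset (UTC+05:30), 10:05 UTC + 5h30m = 15:35 Irir Republic standard time.
Daylight saving runs 17 September 2023 – 23 March 2024; the standard-time date in Irir Republic, March 29, 2024, is outside that window, so Irir Republic is on standard time at UTC+05:30.
10:05 UTC + 5h30m = 15:35 Irir Republic.

15:35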